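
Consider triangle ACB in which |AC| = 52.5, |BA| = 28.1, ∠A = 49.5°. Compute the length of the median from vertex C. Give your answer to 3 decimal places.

By the law of cosines, |CB|² = |BA|² + |AC|² − 2·|BA|·|AC|·cos A = 1629.7, so |CB| ≈ 40.369.
Median from C: ½√(2·|AC|² + 2·|CB|² − |BA|²) ≈ 44.672.

m_C ≈ 44.672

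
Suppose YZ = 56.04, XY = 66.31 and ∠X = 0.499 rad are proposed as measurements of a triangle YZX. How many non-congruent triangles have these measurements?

2

XY·sin X = 66.31·sin(0.499 rad) ≈ 31.73.
Since XY sin X < YZ < XY (31.73 < 56.04 < 66.31), two triangles exist.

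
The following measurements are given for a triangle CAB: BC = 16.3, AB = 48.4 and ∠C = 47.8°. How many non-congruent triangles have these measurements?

BC·sin C = 16.3·sin(47.8°) ≈ 12.08.
Since AB ≥ BC, exactly one triangle exists.

1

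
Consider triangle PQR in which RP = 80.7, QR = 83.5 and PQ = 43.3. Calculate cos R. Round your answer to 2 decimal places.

By the law of cosines, cos R = (QR² + RP² − PQ²) / (2·QR·RP) ≈ 0.86146, so ∠R ≈ 30.52°.

0.86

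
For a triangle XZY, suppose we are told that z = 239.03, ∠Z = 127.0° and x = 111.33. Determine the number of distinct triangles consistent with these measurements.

x·sin Z = 111.33·sin(127.0°) ≈ 88.91.
Since ∠Z is not acute, a triangle exists only if z > x; here z > x, so there is exactly one triangle.

1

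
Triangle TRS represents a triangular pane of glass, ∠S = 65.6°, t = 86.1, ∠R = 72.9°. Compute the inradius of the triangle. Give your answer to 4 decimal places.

The third angle is ∠T = 180° − ∠R − ∠S = 41.50°.
Law of sines: r = t·sin R/sin T ≈ 124.19.
Law of sines: s = t·sin S/sin T ≈ 118.33.
Area = ½·t·r·sin S ≈ 4869.
Semiperimeter p = (86.1+124.19+118.33)/2 = 164.31.
Inradius = area/p = 4869/164.31 ≈ 29.633.

29.6326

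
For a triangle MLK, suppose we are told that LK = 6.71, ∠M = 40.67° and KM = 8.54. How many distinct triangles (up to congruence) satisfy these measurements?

2

KM·sin M = 8.54·sin(40.67°) ≈ 5.566.
Since KM sin M < LK < KM (5.566 < 6.71 < 8.54), two triangles exist.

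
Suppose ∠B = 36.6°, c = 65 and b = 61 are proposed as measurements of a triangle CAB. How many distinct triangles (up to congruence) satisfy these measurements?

2

c·sin B = 65·sin(36.6°) ≈ 38.75.
Since c sin B < b < c (38.75 < 61 < 65), two triangles exist.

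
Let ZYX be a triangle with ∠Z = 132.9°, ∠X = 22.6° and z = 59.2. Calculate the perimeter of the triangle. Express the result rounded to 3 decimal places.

The third angle is ∠Y = 180° − ∠X − ∠Z = 24.50°.
Law of sines: y = z·sin Y/sin Z ≈ 33.513.
Law of sines: x = z·sin X/sin Z ≈ 31.057.
Semiperimeter s = (59.2+33.513+31.057)/2 = 61.885.
Perimeter = 59.2 + 33.513 + 31.057 = 123.77.

perimeter ≈ 123.770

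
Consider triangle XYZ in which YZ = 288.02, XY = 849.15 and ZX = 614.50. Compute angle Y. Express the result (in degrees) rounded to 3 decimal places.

By the law of cosines, cos Y = (XY² + YZ² − ZX²) / (2·XY·YZ) ≈ 0.87173, so ∠Y ≈ 29.34°.

∠Y ≈ 29.340°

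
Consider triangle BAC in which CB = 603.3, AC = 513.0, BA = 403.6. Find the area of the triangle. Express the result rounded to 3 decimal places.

area ≈ 102353.007

Semiperimeter s = (513 + 603.3 + 403.6)/2 = 759.95.
Heron's formula: area = √(759.95·246.95·156.65·356.35) ≈ 1.0235e+05.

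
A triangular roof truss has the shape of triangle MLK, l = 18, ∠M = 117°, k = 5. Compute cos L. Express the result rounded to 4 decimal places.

cos L ≈ 0.6347

By the law of cosines, m² = l² + k² − 2·l·k·cos M = 430.72, so m ≈ 20.754.
Law of cosines again: cos L = (k² + m² − l²)/(2·k·m) ≈ 0.63467, so ∠L ≈ 50.60°.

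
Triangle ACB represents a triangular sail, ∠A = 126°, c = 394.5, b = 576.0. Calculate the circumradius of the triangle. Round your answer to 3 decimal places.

By the law of cosines, a² = c² + b² − 2·c·b·cos A = 7.5453e+05, so a ≈ 868.64.
Area = ½·c·b·sin A ≈ 91917.
Circumradius = a/(2 sin A) ≈ 536.85.

R ≈ 536.848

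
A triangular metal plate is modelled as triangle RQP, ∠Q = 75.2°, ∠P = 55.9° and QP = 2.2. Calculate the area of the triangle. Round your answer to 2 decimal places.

area ≈ 2.57

The third angle is ∠R = 180° − ∠Q − ∠P = 48.90°.
Law of sines: PR = QP·sin Q/sin R ≈ 2.8226.
Law of sines: RQ = QP·sin P/sin R ≈ 2.4175.
Area = ½·QP·PR·sin P ≈ 2.571.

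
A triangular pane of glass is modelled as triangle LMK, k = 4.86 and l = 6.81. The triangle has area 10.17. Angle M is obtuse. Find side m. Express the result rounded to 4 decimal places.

11.0550

From area = ½·k·l·sin M, we get sin M = 2·area/(k·l) ≈ 0.61456.
Taking the obtuse solution, ∠M ≈ 142.08°.
Law of cosines then gives m ≈ 11.055.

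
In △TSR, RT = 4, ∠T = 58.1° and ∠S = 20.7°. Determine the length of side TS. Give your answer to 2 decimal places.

11.10

The third angle is ∠R = 180° − ∠T − ∠S = 101.20°.
Law of sines: TS = RT·sin R/sin S ≈ 11.101.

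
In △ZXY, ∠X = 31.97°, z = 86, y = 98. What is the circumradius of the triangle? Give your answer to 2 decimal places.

By the law of cosines, x² = y² + z² − 2·y·z·cos X = 2700.6, so x ≈ 51.968.
Area = ½·y·z·sin X ≈ 2231.2.
Circumradius = x/(2 sin X) ≈ 49.075.

R ≈ 49.07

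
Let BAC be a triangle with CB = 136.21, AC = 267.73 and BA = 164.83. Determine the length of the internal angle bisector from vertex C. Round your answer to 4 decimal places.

174.3425

By the law of cosines, cos C = (AC² + CB² − BA²) / (2·AC·CB) ≈ 0.86465, so ∠C ≈ 30.16°.
The bisector from C has length 2·AC·CB·cos(∠C/2)/(AC+CB) ≈ 174.34.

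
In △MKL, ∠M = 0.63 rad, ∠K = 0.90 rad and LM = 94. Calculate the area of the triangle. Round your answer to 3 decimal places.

The third angle is ∠L = π − ∠M − ∠K = 1.612 rad.
Law of sines: KL = LM·sin M/sin K ≈ 70.698.
Law of sines: MK = LM·sin L/sin K ≈ 119.9.
Area = ½·LM·KL·sin L ≈ 3320.

area ≈ 3320.039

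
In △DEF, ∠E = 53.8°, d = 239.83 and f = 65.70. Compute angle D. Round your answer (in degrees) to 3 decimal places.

∠D ≈ 111.426°

By the law of cosines, e² = f² + d² − 2·f·d·cos E = 43223, so e ≈ 207.9.
Law of cosines again: cos D = (e² + f² − d²)/(2·e·f) ≈ -0.36529, so ∠D ≈ 111.43°.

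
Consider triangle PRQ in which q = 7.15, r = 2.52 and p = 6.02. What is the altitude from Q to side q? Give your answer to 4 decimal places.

Semiperimeter s = (6.02 + 2.52 + 7.15)/2 = 7.845.
Heron's formula: area = √(7.845·1.825·5.325·0.695) ≈ 7.2791.
The altitude from Q has length 2·area/q ≈ 2.0361.

2.0361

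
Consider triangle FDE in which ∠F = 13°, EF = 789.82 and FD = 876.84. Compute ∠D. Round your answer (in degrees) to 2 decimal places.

∠D ≈ 58.88°

By the law of cosines, DE² = EF² + FD² − 2·EF·FD·cos F = 43072, so DE ≈ 207.54.
Law of cosines again: cos D = (FD² + DE² − EF²)/(2·FD·DE) ≈ 0.51683, so ∠D ≈ 58.88°.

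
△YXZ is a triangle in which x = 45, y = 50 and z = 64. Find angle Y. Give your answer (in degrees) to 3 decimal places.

∠Y ≈ 51.050°

By the law of cosines, cos Y = (x² + z² − y²) / (2·x·z) ≈ 0.62865, so ∠Y ≈ 51.05°.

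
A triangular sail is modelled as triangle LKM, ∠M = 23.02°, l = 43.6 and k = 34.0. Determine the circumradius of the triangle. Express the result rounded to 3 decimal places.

R ≈ 23.165

By the law of cosines, m² = l² + k² − 2·l·k·cos M = 328.25, so m ≈ 18.118.
Area = ½·l·k·sin M ≈ 289.85.
Circumradius = m/(2 sin M) ≈ 23.165.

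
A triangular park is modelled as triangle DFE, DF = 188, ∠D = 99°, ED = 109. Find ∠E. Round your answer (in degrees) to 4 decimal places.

By the law of cosines, FE² = ED² + DF² − 2·ED·DF·cos D = 53636, so FE ≈ 231.6.
Law of cosines again: cos E = (FE² + ED² − DF²)/(2·FE·ED) ≈ 0.59764, so ∠E ≈ 53.30°.

∠E ≈ 53.2992°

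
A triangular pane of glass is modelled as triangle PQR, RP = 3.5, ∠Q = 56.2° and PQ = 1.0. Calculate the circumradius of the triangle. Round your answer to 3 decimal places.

Law of sines: sin R = PQ·sin Q/RP ≈ 0.23742.
Since RP ≥ PQ, only the acute value applies: ∠R ≈ 13.73°.
Then ∠P = 180° − ∠Q − ∠R ≈ 110.07°.
Law of sines gives QR = RP·sin P/sin Q ≈ 3.9562.
Circumradius = RP/(2 sin Q) ≈ 2.1059.

2.106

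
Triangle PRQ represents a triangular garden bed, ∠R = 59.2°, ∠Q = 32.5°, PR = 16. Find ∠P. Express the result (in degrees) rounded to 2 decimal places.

∠P ≈ 88.30°

The third angle is ∠P = 180° − ∠R − ∠Q = 88.30°.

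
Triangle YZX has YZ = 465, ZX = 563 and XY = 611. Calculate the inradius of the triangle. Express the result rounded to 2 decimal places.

Semiperimeter s = (563 + 611 + 465)/2 = 819.5.
Heron's formula: area = √(819.5·256.5·208.5·354.5) ≈ 1.2465e+05.
Inradius = area/s = 1.2465e+05/819.5 ≈ 152.1.

r ≈ 152.10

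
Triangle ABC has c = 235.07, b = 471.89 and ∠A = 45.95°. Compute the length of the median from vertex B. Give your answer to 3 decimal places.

By the law of cosines, a² = b² + c² − 2·b·c·cos A = 1.2369e+05, so a ≈ 351.69.
Median from B: ½√(2·c² + 2·a² − b²) ≈ 183.85.

183.853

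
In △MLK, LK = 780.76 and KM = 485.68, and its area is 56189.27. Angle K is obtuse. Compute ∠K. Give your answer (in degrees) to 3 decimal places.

∠K ≈ 162.761°

From area = ½·LK·KM·sin K, we get sin K = 2·area/(LK·KM) ≈ 0.29636.
Taking the obtuse solution, ∠K ≈ 162.76°.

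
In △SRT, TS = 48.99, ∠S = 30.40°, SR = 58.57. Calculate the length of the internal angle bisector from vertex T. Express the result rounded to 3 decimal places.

By the law of cosines, RT² = TS² + SR² − 2·TS·SR·cos S = 880.77, so RT ≈ 29.678.
Law of cosines again: cos T = (RT² + TS² − SR²)/(2·RT·TS) ≈ -0.05147, so ∠T ≈ 92.95°.
The bisector from T has length 2·RT·TS·cos(∠T/2)/(RT+TS) ≈ 25.456.

25.456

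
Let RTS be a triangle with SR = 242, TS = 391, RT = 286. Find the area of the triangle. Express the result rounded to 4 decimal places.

Semiperimeter s = (391 + 242 + 286)/2 = 459.5.
Heron's formula: area = √(459.5·68.5·217.5·173.5) ≈ 34464.

area ≈ 34464.1375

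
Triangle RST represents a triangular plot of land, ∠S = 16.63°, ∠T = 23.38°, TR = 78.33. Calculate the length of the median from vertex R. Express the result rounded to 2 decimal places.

m_R ≈ 35.00

The third angle is ∠R = 180° − ∠S − ∠T = 139.99°.
Law of sines: ST = TR·sin R/sin S ≈ 175.97.
Law of sines: RS = TR·sin T/sin S ≈ 108.61.
Median from R: ½√(2·TR² + 2·RS² − ST²) ≈ 34.999.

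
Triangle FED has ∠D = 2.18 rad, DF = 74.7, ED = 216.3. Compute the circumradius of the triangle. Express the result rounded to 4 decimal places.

By the law of cosines, FE² = ED² + DF² − 2·ED·DF·cos D = 70857, so FE ≈ 266.19.
Area = ½·ED·DF·sin D ≈ 6625.5.
Circumradius = FE/(2 sin D) ≈ 162.29.

162.2903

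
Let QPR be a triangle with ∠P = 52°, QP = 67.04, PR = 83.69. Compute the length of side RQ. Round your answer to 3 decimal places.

67.749

By the law of cosines, RQ² = QP² + PR² − 2·QP·PR·cos P = 4589.9, so RQ ≈ 67.749.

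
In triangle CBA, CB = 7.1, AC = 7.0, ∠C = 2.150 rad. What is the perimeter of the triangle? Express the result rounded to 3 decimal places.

26.502

By the law of cosines, BA² = AC² + CB² − 2·AC·CB·cos C = 153.82, so BA ≈ 12.402.
Semiperimeter s = (12.402+7+7.1)/2 = 13.251.
Perimeter = 12.402 + 7 + 7.1 = 26.502.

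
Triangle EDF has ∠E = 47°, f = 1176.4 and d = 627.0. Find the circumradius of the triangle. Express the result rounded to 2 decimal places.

R ≈ 600.29

By the law of cosines, e² = d² + f² − 2·d·f·cos E = 7.7096e+05, so e ≈ 878.04.
Area = ½·d·f·sin E ≈ 2.6972e+05.
Circumradius = e/(2 sin E) ≈ 600.29.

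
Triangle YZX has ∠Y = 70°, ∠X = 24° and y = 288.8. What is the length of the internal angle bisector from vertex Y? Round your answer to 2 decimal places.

The third angle is ∠Z = 180° − ∠X − ∠Y = 86.00°.
Law of sines: z = y·sin Z/sin Y ≈ 306.59.
Law of sines: x = y·sin X/sin Y ≈ 125.
The bisector from Y has length 2·z·x·cos(∠Y/2)/(z+x) ≈ 145.48.

t_Y ≈ 145.48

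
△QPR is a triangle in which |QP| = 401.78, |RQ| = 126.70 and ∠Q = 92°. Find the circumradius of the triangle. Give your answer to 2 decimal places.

By the law of cosines, |PR|² = |RQ|² + |QP|² − 2·|RQ|·|QP|·cos Q = 1.8103e+05, so |PR| ≈ 425.48.
Area = ½·|RQ|·|QP|·sin Q ≈ 25437.
Circumradius = |PR|/(2 sin Q) ≈ 212.87.

212.87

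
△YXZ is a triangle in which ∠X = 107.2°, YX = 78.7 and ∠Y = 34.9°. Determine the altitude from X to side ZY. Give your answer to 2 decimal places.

The third angle is ∠Z = 180° − ∠Y − ∠X = 37.90°.
Law of sines: XZ = YX·sin Y/sin Z ≈ 73.301.
Law of sines: ZY = YX·sin X/sin Z ≈ 122.39.
Area = ½·YX·XZ·sin X ≈ 2755.4.
The altitude from X has length 2·area/ZY ≈ 45.028.

h_X ≈ 45.03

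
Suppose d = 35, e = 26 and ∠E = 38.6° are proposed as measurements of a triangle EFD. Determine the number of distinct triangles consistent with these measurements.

d·sin E = 35·sin(38.6°) ≈ 21.84.
Since d sin E < e < d (21.84 < 26 < 35), two triangles exist.

2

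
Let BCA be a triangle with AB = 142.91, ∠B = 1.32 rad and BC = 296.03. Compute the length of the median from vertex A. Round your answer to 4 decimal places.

178.4166

By the law of cosines, CA² = AB² + BC² − 2·AB·BC·cos B = 87059, so CA ≈ 295.06.
Median from A: ½√(2·CA² + 2·AB² − BC²) ≈ 178.42.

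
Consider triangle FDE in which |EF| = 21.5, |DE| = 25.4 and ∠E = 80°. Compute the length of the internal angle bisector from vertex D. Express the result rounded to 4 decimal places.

t_D ≈ 25.5892

By the law of cosines, |FD|² = |DE|² + |EF|² − 2·|DE|·|EF|·cos E = 917.75, so |FD| ≈ 30.294.
Law of cosines again: cos D = (|FD|² + |DE|² − |EF|²)/(2·|FD|·|DE|) ≈ 0.71520, so ∠D ≈ 44.34°.
The bisector from D has length 2·|FD|·|DE|·cos(∠D/2)/(|FD|+|DE|) ≈ 25.589.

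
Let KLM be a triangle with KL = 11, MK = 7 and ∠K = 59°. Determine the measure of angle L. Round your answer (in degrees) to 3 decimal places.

By the law of cosines, LM² = MK² + KL² − 2·MK·KL·cos K = 90.684, so LM ≈ 9.5228.
Law of cosines again: cos L = (KL² + LM² − MK²)/(2·KL·LM) ≈ 0.77653, so ∠L ≈ 39.06°.

39.056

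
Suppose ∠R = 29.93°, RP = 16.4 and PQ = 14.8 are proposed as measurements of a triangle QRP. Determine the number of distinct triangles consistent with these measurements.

2

RP·sin R = 16.4·sin(29.93°) ≈ 8.183.
Since RP sin R < PQ < RP (8.183 < 14.8 < 16.4), two triangles exist.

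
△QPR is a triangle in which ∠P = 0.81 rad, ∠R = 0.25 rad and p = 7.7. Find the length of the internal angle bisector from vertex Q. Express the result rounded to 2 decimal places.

The third angle is ∠Q = π − ∠P − ∠R = 2.082 rad.
Law of sines: q = p·sin Q/sin P ≈ 9.2741.
Law of sines: r = p·sin R/sin P ≈ 2.6302.
The bisector from Q has length 2·p·r·cos(∠Q/2)/(p+r) ≈ 1.9822.

t_Q ≈ 1.98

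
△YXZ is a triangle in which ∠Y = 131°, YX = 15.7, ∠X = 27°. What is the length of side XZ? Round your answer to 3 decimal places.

The third angle is ∠Z = 180° − ∠Y − ∠X = 22.00°.
Law of sines: XZ = YX·sin Y/sin Z ≈ 31.63.

31.630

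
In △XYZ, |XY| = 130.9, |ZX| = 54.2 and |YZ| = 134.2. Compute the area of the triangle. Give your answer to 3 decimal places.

Semiperimeter s = (134.2 + 54.2 + 130.9)/2 = 159.65.
Heron's formula: area = √(159.65·25.45·105.45·28.75) ≈ 3509.7.

area ≈ 3509.705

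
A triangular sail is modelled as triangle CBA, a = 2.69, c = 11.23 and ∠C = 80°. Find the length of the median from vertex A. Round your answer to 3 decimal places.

11.225

Law of sines: sin A = a·sin C/c ≈ 0.23590.
Since c ≥ a, only the acute value applies: ∠A ≈ 13.64°.
Then ∠B = 180° − ∠C − ∠A ≈ 86.36°.
Law of sines gives b = c·sin B/sin C ≈ 11.38.
Median from A: ½√(2·c² + 2·b² − a²) ≈ 11.225.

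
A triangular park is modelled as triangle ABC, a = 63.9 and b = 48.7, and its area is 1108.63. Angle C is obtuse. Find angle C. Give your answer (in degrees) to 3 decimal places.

134.561

From area = ½·a·b·sin C, we get sin C = 2·area/(a·b) ≈ 0.71250.
Taking the obtuse solution, ∠C ≈ 134.56°.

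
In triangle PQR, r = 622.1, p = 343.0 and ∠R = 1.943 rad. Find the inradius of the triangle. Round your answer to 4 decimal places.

95.1097

Law of sines: sin P = p·sin R/r ≈ 0.51361.
Since r ≥ p, only the acute value applies: ∠P ≈ 0.539 rad.
Then ∠Q = π − ∠R − ∠P ≈ 0.659 rad.
Law of sines gives q = r·sin Q/sin R ≈ 409.04.
Area = ½·r·p·sin Q ≈ 65347.
Semiperimeter s = (343+409.04+622.1)/2 = 687.07.
Inradius = area/s = 65347/687.07 ≈ 95.11.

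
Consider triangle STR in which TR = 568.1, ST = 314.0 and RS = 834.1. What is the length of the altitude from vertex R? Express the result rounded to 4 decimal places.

Semiperimeter s = (568.1 + 834.1 + 314)/2 = 858.1.
Heron's formula: area = √(858.1·290·24·544.1) ≈ 57005.
The altitude from R has length 2·area/ST ≈ 363.09.

363.0892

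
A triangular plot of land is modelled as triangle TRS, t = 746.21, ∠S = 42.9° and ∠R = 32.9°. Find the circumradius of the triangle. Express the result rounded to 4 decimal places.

The third angle is ∠T = 180° − ∠R − ∠S = 104.20°.
Law of sines: r = t·sin R/sin T ≈ 418.1.
Law of sines: s = t·sin S/sin T ≈ 523.97.
Circumradius = t/(2 sin T) ≈ 384.86.

384.8644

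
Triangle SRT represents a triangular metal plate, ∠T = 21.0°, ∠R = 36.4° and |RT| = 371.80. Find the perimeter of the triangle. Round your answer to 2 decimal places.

791.85

The third angle is ∠S = 180° − ∠R − ∠T = 122.60°.
Law of sines: |TS| = |RT|·sin R/sin S ≈ 261.89.
Law of sines: |SR| = |RT|·sin T/sin S ≈ 158.16.
Semiperimeter s = (371.8+261.89+158.16)/2 = 395.93.
Perimeter = 371.8 + 261.89 + 158.16 = 791.85.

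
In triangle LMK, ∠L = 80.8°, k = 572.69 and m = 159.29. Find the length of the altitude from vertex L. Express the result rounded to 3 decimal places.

By the law of cosines, l² = m² + k² − 2·m·k·cos L = 3.2418e+05, so l ≈ 569.37.
Area = ½·m·k·sin L ≈ 45025.
The altitude from L has length 2·area/l ≈ 158.16.

h_L ≈ 158.159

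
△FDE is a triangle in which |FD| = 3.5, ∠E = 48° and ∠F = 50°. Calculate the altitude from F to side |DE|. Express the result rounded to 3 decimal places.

3.466

The third angle is ∠D = 180° − ∠E − ∠F = 82.00°.
Law of sines: |DE| = |FD|·sin F/sin E ≈ 3.6079.
Law of sines: |EF| = |FD|·sin D/sin E ≈ 4.6639.
Area = ½·|FD|·|DE|·sin D ≈ 6.2523.
The altitude from F has length 2·area/|DE| ≈ 3.4659.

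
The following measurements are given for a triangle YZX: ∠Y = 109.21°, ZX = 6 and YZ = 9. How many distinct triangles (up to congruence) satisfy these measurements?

0

YZ·sin Y = 9·sin(109.21°) ≈ 8.499.
Since ∠Y is not acute, a triangle exists only if ZX > YZ; here ZX ≤ YZ, so there is no triangle.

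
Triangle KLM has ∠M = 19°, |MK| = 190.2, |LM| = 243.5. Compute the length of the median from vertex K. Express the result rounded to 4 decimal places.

By the law of cosines, |KL|² = |LM|² + |MK|² − 2·|LM|·|MK|·cos M = 7887.4, so |KL| ≈ 88.811.
Median from K: ½√(2·|MK|² + 2·|KL|² − |LM|²) ≈ 84.904.

m_K ≈ 84.9037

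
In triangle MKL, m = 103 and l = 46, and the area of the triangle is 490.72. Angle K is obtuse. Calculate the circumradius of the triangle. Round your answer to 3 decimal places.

357.988

From area = ½·l·m·sin K, we get sin K = 2·area/(l·m) ≈ 0.20714.
Taking the obtuse solution, ∠K ≈ 168.05°.
Law of cosines then gives k ≈ 148.31.
Circumradius = k/(2 sin K) ≈ 357.99.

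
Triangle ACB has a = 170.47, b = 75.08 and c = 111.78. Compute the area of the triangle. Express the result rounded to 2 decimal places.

Semiperimeter s = (170.47 + 111.78 + 75.08)/2 = 178.66.
Heron's formula: area = √(178.66·8.195·66.885·103.58) ≈ 3185.

3184.98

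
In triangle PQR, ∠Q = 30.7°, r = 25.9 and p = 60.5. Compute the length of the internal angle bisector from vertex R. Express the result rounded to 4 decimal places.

t_R ≈ 47.8149

By the law of cosines, q² = r² + p² − 2·r·p·cos Q = 1636.4, so q ≈ 40.452.
Law of cosines again: cos R = (p² + q² − r²)/(2·p·q) ≈ 0.94507, so ∠R ≈ 19.08°.
The bisector from R has length 2·p·q·cos(∠R/2)/(p+q) ≈ 47.815.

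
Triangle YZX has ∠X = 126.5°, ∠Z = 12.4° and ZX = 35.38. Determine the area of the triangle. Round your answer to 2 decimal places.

164.34

The third angle is ∠Y = 180° − ∠Z − ∠X = 41.10°.
Law of sines: XY = ZX·sin Z/sin Y ≈ 11.557.
Law of sines: YZ = ZX·sin X/sin Y ≈ 43.264.
Area = ½·ZX·XY·sin X ≈ 164.34.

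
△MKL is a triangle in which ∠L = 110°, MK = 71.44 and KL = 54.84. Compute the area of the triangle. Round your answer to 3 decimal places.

Law of sines: sin M = KL·sin L/MK ≈ 0.72134.
Since MK ≥ KL, only the acute value applies: ∠M ≈ 46.17°.
Then ∠K = 180° − ∠L − ∠M ≈ 23.83°.
Law of sines gives LM = MK·sin K/sin L ≈ 30.721.
Area = ½·MK·KL·sin K ≈ 791.58.

791.579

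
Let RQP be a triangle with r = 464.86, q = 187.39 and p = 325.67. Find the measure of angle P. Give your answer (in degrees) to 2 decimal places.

By the law of cosines, cos P = (r² + q² − p²) / (2·r·q) ≈ 0.83313, so ∠P ≈ 33.58°.

33.58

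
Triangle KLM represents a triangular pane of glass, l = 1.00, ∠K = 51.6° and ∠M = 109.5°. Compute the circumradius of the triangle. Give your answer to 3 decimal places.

1.544

The third angle is ∠L = 180° − ∠M − ∠K = 18.90°.
Law of sines: k = l·sin K/sin L ≈ 2.4194.
Law of sines: m = l·sin M/sin L ≈ 2.9101.
Circumradius = l/(2 sin L) ≈ 1.5436.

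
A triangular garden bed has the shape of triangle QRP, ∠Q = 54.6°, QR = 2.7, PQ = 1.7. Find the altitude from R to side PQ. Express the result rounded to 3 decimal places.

By the law of cosines, RP² = PQ² + QR² − 2·PQ·QR·cos Q = 4.8622, so RP ≈ 2.205.
Area = ½·PQ·QR·sin Q ≈ 1.8707.
The altitude from R has length 2·area/PQ ≈ 2.2008.

h_R ≈ 2.201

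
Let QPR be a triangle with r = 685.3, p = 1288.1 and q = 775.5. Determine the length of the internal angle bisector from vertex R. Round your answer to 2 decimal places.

942.74

By the law of cosines, cos R = (q² + p² − r²) / (2·q·p) ≈ 0.89645, so ∠R ≈ 0.459 rad.
The bisector from R has length 2·q·p·cos(∠R/2)/(q+p) ≈ 942.74.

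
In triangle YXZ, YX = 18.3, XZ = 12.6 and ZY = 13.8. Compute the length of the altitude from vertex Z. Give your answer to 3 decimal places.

h_Z ≈ 9.494

Semiperimeter s = (12.6 + 13.8 + 18.3)/2 = 22.35.
Heron's formula: area = √(22.35·9.75·8.55·4.05) ≈ 86.866.
The altitude from Z has length 2·area/YX ≈ 9.4936.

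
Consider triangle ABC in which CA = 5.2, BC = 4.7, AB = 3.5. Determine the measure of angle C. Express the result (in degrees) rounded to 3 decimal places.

∠C ≈ 41.018°

By the law of cosines, cos C = (BC² + CA² − AB²) / (2·BC·CA) ≈ 0.75450, so ∠C ≈ 41.02°.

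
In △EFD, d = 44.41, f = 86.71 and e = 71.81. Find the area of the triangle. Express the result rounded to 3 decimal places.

Semiperimeter s = (71.81 + 86.71 + 44.41)/2 = 101.46.
Heron's formula: area = √(101.46·29.655·14.755·57.055) ≈ 1591.6.

area ≈ 1591.562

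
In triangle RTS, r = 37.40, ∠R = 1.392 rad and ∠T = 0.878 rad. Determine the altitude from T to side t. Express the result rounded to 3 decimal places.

h_T ≈ 28.624

The third angle is ∠S = π − ∠R − ∠T = 0.872 rad.
Law of sines: t = r·sin T/sin R ≈ 29.244.
Law of sines: s = r·sin S/sin R ≈ 29.088.
Area = ½·r·t·sin S ≈ 418.55.
The altitude from T has length 2·area/t ≈ 28.624.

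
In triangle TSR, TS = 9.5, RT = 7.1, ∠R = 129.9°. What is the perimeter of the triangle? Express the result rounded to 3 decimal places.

19.829

Law of sines: sin S = RT·sin R/TS ≈ 0.57336.
Since TS ≥ RT, only the acute value applies: ∠S ≈ 34.98°.
Then ∠T = 180° − ∠R − ∠S ≈ 15.12°.
Law of sines gives SR = TS·sin T/sin R ≈ 3.2291.
Semiperimeter s = (3.2291+7.1+9.5)/2 = 9.9146.
Perimeter = 3.2291 + 7.1 + 9.5 = 19.829.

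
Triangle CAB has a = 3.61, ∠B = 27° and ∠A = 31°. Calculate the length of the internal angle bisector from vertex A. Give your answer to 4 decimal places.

The third angle is ∠C = 180° − ∠A − ∠B = 122.00°.
Law of sines: c = a·sin C/sin A ≈ 5.9441.
Law of sines: b = a·sin B/sin A ≈ 3.1821.
The bisector from A has length 2·b·c·cos(∠A/2)/(b+c) ≈ 3.9944.

3.9944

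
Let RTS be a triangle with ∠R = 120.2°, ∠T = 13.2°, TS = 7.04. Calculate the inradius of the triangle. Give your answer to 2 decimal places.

0.64

The third angle is ∠S = 180° − ∠R − ∠T = 46.60°.
Law of sines: SR = TS·sin T/sin R ≈ 1.86.
Law of sines: RT = TS·sin S/sin R ≈ 5.9184.
Area = ½·TS·SR·sin S ≈ 4.7571.
Semiperimeter s = (7.04+1.86+5.9184)/2 = 7.4092.
Inradius = area/s = 4.7571/7.4092 ≈ 0.64206.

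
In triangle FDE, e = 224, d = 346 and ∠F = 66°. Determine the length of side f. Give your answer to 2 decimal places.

326.87

By the law of cosines, f² = d² + e² − 2·d·e·cos F = 1.0684e+05, so f ≈ 326.87.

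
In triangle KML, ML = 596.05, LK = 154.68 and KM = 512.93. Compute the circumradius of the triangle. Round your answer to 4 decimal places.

R ≈ 330.1234

By the law of cosines, cos K = (LK² + KM² − ML²) / (2·LK·KM) ≈ -0.43013, so ∠K ≈ 115.48°.
Circumradius = ML/(2 sin K) ≈ 330.12.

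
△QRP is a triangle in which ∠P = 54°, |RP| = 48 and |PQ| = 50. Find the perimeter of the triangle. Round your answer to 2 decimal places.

By the law of cosines, |QR|² = |RP|² + |PQ|² − 2·|RP|·|PQ|·cos P = 1982.6, so |QR| ≈ 44.527.
Semiperimeter s = (48+50+44.527)/2 = 71.263.
Perimeter = 48 + 50 + 44.527 = 142.53.

perimeter ≈ 142.53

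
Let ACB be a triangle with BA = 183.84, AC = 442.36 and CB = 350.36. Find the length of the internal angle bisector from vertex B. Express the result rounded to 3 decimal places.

t_B ≈ 142.278

By the law of cosines, cos B = (CB² + BA² − AC²) / (2·CB·BA) ≈ -0.30378, so ∠B ≈ 1.8795 rad.
The bisector from B has length 2·CB·BA·cos(∠B/2)/(CB+BA) ≈ 142.28.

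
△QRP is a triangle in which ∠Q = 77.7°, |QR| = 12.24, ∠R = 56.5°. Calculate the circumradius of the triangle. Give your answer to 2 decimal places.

8.54

The third angle is ∠P = 180° − ∠Q − ∠R = 45.80°.
Law of sines: |RP| = |QR|·sin Q/sin P ≈ 16.681.
Law of sines: |PQ| = |QR|·sin R/sin P ≈ 14.237.
Circumradius = |QR|/(2 sin P) ≈ 8.5366.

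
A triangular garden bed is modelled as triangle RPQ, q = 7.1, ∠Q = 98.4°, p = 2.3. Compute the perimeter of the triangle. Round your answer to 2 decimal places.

Law of sines: sin P = p·sin Q/q ≈ 0.32047.
Since q ≥ p, only the acute value applies: ∠P ≈ 18.69°.
Then ∠R = 180° − ∠Q − ∠P ≈ 62.91°.
Law of sines gives r = q·sin R/sin Q ≈ 6.3895.
Semiperimeter s = (6.3895+2.3+7.1)/2 = 7.8948.
Perimeter = 6.3895 + 2.3 + 7.1 = 15.79.

perimeter ≈ 15.79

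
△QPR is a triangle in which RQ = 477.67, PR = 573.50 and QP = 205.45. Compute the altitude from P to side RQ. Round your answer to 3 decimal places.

Semiperimeter s = (573.5 + 477.67 + 205.45)/2 = 628.31.
Heron's formula: area = √(628.31·54.81·150.64·422.86) ≈ 46837.
The altitude from P has length 2·area/RQ ≈ 196.1.

h_P ≈ 196.104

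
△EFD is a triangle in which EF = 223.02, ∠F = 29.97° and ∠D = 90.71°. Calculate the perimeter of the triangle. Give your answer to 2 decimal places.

The third angle is ∠E = 180° − ∠F − ∠D = 59.32°.
Law of sines: FD = EF·sin E/sin D ≈ 191.82.
Law of sines: DE = EF·sin F/sin D ≈ 111.42.
Semiperimeter s = (191.82+111.42+223.02)/2 = 263.13.
Perimeter = 191.82 + 111.42 + 223.02 = 526.26.

perimeter ≈ 526.26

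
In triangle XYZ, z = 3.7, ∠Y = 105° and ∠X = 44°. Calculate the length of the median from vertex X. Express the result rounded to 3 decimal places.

The third angle is ∠Z = 180° − ∠X − ∠Y = 31.00°.
Law of sines: x = z·sin X/sin Z ≈ 4.9904.
Law of sines: y = z·sin Y/sin Z ≈ 6.9391.
Median from X: ½√(2·y² + 2·z² − x²) ≈ 4.9694.

m_X ≈ 4.969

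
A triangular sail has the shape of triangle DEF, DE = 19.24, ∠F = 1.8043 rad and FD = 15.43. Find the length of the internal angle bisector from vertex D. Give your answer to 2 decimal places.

Law of sines: sin E = FD·sin F/DE ≈ 0.78021.
Since DE ≥ FD, only the acute value applies: ∠E ≈ 0.8950 rad.
Then ∠D = π − ∠F − ∠E ≈ 0.4423 rad.
Law of sines gives EF = DE·sin D/sin F ≈ 8.4646.
The bisector from D has length 2·FD·DE·cos(∠D/2)/(FD+DE) ≈ 16.709.

16.71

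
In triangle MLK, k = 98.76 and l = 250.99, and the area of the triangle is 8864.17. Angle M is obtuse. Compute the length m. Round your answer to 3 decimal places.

From area = ½·l·k·sin M, we get sin M = 2·area/(l·k) ≈ 0.71521.
Taking the obtuse solution, ∠M ≈ 134.34°.
Law of cosines then gives m ≈ 327.72.

327.717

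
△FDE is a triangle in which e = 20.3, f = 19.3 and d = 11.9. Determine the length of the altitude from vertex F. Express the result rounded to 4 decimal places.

11.6028

Semiperimeter s = (19.3 + 11.9 + 20.3)/2 = 25.75.
Heron's formula: area = √(25.75·6.45·13.85·5.45) ≈ 111.97.
The altitude from F has length 2·area/f ≈ 11.603.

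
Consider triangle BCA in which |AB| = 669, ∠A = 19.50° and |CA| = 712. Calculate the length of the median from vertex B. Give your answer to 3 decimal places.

353.964

By the law of cosines, |BC|² = |CA|² + |AB|² − 2·|CA|·|AB|·cos A = 56492, so |BC| ≈ 237.68.
Median from B: ½√(2·|AB|² + 2·|BC|² − |CA|²) ≈ 353.96.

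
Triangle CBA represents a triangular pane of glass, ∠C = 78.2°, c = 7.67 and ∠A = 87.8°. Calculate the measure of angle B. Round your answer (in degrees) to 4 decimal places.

∠B ≈ 14.0000°

The third angle is ∠B = 180° − ∠A − ∠C = 14.00°.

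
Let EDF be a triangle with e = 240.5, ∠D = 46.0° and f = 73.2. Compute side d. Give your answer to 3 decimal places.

By the law of cosines, d² = f² + e² − 2·f·e·cos D = 38740, so d ≈ 196.83.

196.825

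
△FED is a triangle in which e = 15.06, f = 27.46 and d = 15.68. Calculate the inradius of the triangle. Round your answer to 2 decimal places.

Semiperimeter s = (27.46 + 15.06 + 15.68)/2 = 29.1.
Heron's formula: area = √(29.1·1.64·14.04·13.42) ≈ 94.826.
Inradius = area/s = 94.826/29.1 ≈ 3.2586.

r ≈ 3.26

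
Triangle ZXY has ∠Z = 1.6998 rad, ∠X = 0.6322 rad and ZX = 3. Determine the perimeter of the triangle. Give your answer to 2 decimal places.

The third angle is ∠Y = π − ∠Z − ∠X = 0.8096 rad.
Law of sines: XY = ZX·sin Z/sin Y ≈ 4.1092.
Law of sines: YZ = ZX·sin X/sin Y ≈ 2.4485.
Semiperimeter s = (4.1092+2.4485+3)/2 = 4.7789.
Perimeter = 4.1092 + 2.4485 + 3 = 9.5577.

9.56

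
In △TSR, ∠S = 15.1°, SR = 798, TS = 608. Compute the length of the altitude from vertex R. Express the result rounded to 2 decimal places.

By the law of cosines, RT² = TS² + SR² − 2·TS·SR·cos S = 69604, so RT ≈ 263.83.
Area = ½·TS·SR·sin S ≈ 63196.
The altitude from R has length 2·area/TS ≈ 207.88.

h_R ≈ 207.88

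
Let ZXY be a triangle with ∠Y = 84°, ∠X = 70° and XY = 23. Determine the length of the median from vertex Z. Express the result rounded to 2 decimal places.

The third angle is ∠Z = 180° − ∠X − ∠Y = 26.00°.
Law of sines: YZ = XY·sin X/sin Z ≈ 49.303.
Law of sines: ZX = XY·sin Y/sin Z ≈ 52.18.
Median from Z: ½√(2·YZ² + 2·ZX² − XY²) ≈ 49.442.

49.44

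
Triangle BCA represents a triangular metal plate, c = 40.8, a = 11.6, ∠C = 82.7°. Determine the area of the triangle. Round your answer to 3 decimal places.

233.675

Law of sines: sin A = a·sin C/c ≈ 0.28201.
Since c ≥ a, only the acute value applies: ∠A ≈ 16.38°.
Then ∠B = 180° − ∠C − ∠A ≈ 80.92°.
Law of sines gives b = c·sin B/sin C ≈ 40.618.
Area = ½·c·a·sin B ≈ 233.67.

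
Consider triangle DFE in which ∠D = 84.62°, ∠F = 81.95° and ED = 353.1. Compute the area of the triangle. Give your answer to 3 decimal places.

The third angle is ∠E = 180° − ∠D − ∠F = 13.43°.
Law of sines: FE = ED·sin D/sin F ≈ 355.04.
Law of sines: DF = ED·sin E/sin F ≈ 82.826.
Area = ½·ED·FE·sin E ≈ 14559.

area ≈ 14558.543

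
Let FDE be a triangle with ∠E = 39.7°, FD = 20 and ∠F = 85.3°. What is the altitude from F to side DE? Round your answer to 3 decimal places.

16.383

The third angle is ∠D = 180° − ∠E − ∠F = 55.00°.
Law of sines: DE = FD·sin F/sin E ≈ 31.205.
Law of sines: EF = FD·sin D/sin E ≈ 25.648.
Area = ½·FD·DE·sin D ≈ 255.62.
The altitude from F has length 2·area/DE ≈ 16.383.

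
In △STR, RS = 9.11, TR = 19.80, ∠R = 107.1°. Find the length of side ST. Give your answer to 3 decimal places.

24.106

By the law of cosines, ST² = TR² + RS² − 2·TR·RS·cos R = 581.11, so ST ≈ 24.106.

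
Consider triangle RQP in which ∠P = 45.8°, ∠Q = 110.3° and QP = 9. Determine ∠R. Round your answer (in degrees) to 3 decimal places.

The third angle is ∠R = 180° − ∠Q − ∠P = 23.90°.

∠R ≈ 23.900°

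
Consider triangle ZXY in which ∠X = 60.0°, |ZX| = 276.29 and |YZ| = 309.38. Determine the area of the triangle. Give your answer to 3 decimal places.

Law of sines: sin Y = |ZX|·sin X/|YZ| ≈ 0.77340.
Since |YZ| ≥ |ZX|, only the acute value applies: ∠Y ≈ 50.66°.
Then ∠Z = 180° − ∠X − ∠Y ≈ 69.34°.
Law of sines gives |XY| = |YZ|·sin Z/sin X ≈ 334.27.
Area = ½·|YZ|·|ZX|·sin Z ≈ 39991.

39990.734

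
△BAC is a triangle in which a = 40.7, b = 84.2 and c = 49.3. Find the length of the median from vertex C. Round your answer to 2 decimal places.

m_C ≈ 61.36

Median from C: ½√(2·b² + 2·a² − c²) ≈ 61.363.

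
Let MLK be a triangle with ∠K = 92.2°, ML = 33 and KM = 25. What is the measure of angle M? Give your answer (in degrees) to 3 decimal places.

38.598

Law of sines: sin L = KM·sin K/ML ≈ 0.75702.
Since ML ≥ KM, only the acute value applies: ∠L ≈ 49.20°.
Then ∠M = 180° − ∠K − ∠L ≈ 38.60°.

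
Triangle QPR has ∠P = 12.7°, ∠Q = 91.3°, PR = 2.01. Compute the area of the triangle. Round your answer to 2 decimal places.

The third angle is ∠R = 180° − ∠Q − ∠P = 76.00°.
Law of sines: RQ = PR·sin P/sin Q ≈ 0.442.
Law of sines: QP = PR·sin R/sin Q ≈ 1.9508.
Area = ½·PR·RQ·sin R ≈ 0.43102.

area ≈ 0.43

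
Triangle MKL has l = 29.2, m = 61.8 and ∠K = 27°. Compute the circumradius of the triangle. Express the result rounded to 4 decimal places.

42.0265

By the law of cosines, k² = l² + m² − 2·l·m·cos K = 1456.1, so k ≈ 38.159.
Area = ½·l·m·sin K ≈ 409.63.
Circumradius = k/(2 sin K) ≈ 42.027.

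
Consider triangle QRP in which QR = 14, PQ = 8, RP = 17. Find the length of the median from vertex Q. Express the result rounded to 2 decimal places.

Median from Q: ½√(2·PQ² + 2·QR² − RP²) ≈ 7.5993.

m_Q ≈ 7.60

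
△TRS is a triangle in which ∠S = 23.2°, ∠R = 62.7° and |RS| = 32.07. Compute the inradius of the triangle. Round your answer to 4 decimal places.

r ≈ 4.9239

The third angle is ∠T = 180° − ∠R − ∠S = 94.10°.
Law of sines: |ST| = |RS|·sin R/sin T ≈ 28.571.
Law of sines: |TR| = |RS|·sin S/sin T ≈ 12.666.
Area = ½·|RS|·|ST|·sin S ≈ 180.48.
Semiperimeter s = (32.07+28.571+12.666)/2 = 36.654.
Inradius = area/s = 180.48/36.654 ≈ 4.9239.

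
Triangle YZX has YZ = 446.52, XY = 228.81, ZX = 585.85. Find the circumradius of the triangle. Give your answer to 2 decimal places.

By the law of cosines, cos Y = (XY² + YZ² − ZX²) / (2·XY·YZ) ≈ -0.44772, so ∠Y ≈ 116.60°.
Circumradius = ZX/(2 sin Y) ≈ 327.59.

R ≈ 327.59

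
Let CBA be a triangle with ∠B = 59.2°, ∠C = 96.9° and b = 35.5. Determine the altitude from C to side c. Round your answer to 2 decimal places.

h_C ≈ 14.38

The third angle is ∠A = 180° − ∠C − ∠B = 23.90°.
Law of sines: c = b·sin C/sin B ≈ 41.03.
Law of sines: a = b·sin A/sin B ≈ 16.744.
Area = ½·b·c·sin A ≈ 295.06.
The altitude from C has length 2·area/c ≈ 14.383.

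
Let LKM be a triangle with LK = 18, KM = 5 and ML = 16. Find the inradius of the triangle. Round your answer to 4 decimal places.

1.9758

Semiperimeter s = (5 + 16 + 18)/2 = 19.5.
Heron's formula: area = √(19.5·14.5·3.5·1.5) ≈ 38.528.
Inradius = area/s = 38.528/19.5 ≈ 1.9758.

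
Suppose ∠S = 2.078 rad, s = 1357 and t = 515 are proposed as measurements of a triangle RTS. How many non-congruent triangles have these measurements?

t·sin S = 515·sin(2.078 rad) ≈ 450.2.
Since ∠S is not acute, a triangle exists only if s > t; here s > t, so there is exactly one triangle.

1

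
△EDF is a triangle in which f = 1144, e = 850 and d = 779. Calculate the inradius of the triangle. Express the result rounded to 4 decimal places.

238.7558

Semiperimeter s = (850 + 779 + 1144)/2 = 1386.5.
Heron's formula: area = √(1386.5·536.5·607.5·242.5) ≈ 3.3103e+05.
Inradius = area/s = 3.3103e+05/1386.5 ≈ 238.76.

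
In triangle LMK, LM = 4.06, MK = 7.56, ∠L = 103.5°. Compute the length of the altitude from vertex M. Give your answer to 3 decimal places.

Law of sines: sin K = LM·sin L/MK ≈ 0.52220.
Since MK ≥ LM, only the acute value applies: ∠K ≈ 31.48°.
Then ∠M = 180° − ∠L − ∠K ≈ 45.02°.
Law of sines gives KL = MK·sin M/sin L ≈ 5.4996.
Area = ½·MK·LM·sin M ≈ 10.856.
The altitude from M has length 2·area/KL ≈ 3.9478.

3.948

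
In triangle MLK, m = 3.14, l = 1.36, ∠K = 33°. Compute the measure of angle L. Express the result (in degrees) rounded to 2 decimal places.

∠L ≈ 20.33°

By the law of cosines, k² = m² + l² − 2·m·l·cos K = 4.5463, so k ≈ 2.1322.
Law of cosines again: cos L = (k² + m² − l²)/(2·k·m) ≈ 0.93772, so ∠L ≈ 20.33°.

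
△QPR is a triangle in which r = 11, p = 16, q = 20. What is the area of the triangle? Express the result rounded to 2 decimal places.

87.81

Semiperimeter s = (20 + 16 + 11)/2 = 23.5.
Heron's formula: area = √(23.5·3.5·7.5·12.5) ≈ 87.812.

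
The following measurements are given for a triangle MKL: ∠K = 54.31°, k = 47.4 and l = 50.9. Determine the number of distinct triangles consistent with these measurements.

2

l·sin K = 50.9·sin(54.31°) ≈ 41.34.
Since l sin K < k < l (41.34 < 47.4 < 50.9), two triangles exist.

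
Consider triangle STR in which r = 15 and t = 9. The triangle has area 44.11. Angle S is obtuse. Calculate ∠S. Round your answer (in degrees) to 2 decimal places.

From area = ½·t·r·sin S, we get sin S = 2·area/(t·r) ≈ 0.65348.
Taking the obtuse solution, ∠S ≈ 139.20°.

139.20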